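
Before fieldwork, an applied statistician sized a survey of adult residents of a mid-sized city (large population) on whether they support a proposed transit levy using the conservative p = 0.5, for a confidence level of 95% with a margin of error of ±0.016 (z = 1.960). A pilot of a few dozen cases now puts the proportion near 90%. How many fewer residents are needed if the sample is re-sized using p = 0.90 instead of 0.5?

2401

Conservative (p = 0.5): n = 1.960² × 0.25 / 0.016² ≈ 3751.56 → 3752.
Using p = 0.90: p(1−p) = 0.0900, so n = 1.960² × 0.0900 / 0.016² ≈ 1350.56 → 1351.
Reduction: 3752 − 1351 = 2401.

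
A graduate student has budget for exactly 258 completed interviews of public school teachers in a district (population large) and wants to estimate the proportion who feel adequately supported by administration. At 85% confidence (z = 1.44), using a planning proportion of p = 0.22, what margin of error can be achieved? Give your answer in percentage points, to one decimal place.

SE(p̂) = √[p(1−p)/n] = √[0.1716/258] = 0.02579.
E = z × SE = 1.44 × 0.02579 = 0.03714, or 3.7 percentage points.

3.7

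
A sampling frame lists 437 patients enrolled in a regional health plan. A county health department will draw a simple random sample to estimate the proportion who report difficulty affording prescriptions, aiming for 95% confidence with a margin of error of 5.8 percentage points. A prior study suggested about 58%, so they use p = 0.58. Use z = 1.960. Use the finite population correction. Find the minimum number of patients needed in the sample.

171

Unadjusted: n₀ = 1.960² × 0.58 × 0.42 / 0.058² ≈ 278.18, so n₀ = 279.
Finite population correction with N = 437: n = n₀ / (1 + (n₀−1)/N) = 279 / (1 + 278/437) = 279 / 1.6362 ≈ 170.52.
Rounding up, n = 171.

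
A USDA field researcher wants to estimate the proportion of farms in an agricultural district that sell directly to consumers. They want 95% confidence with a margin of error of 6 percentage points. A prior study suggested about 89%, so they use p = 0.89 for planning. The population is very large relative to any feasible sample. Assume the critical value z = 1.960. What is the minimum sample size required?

105

With p = 0.89, p(1−p) = 0.0979.
n = z²·p(1−p)/E² = 1.960² × 0.0979 / 0.060² = 3.8416 × 0.0979 / 0.003600 ≈ 104.47.
Rounding up gives n = 105.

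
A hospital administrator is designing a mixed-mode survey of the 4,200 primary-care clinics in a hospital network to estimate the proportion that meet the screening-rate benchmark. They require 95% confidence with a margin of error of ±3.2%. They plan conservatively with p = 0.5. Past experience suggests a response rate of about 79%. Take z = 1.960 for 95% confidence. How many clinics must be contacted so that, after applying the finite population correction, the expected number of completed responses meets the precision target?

971

Completed interviews needed (unadjusted): n₀ = 1.960² × 0.2500 / 0.032² ≈ 937.89 → 938.
FPC for N = 4,200: n = 938 / (1 + 937/4200) = 938 / 1.2231 ≈ 766.91 → 767.
At a 79% response rate, contacts needed = 767 / 0.79 ≈ 970.89 → 971.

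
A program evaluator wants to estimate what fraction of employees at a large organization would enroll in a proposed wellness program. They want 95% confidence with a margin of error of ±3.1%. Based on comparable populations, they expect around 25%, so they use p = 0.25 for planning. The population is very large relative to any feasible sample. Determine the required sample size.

750

For 95% confidence, z = 1.960.
With p = 0.25, p(1−p) = 0.1875.
n = z²·p(1−p)/E² = 1.960² × 0.1875 / 0.031² = 3.8416 × 0.1875 / 0.000961 ≈ 749.53.
Rounding up gives n = 750.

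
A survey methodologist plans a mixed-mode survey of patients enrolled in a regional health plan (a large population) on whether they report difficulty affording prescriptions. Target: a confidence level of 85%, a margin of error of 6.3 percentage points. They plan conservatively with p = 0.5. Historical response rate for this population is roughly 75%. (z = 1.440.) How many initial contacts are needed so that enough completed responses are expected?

Completed interviews needed: n₀ = 1.440² × 0.2500 / 0.063² ≈ 130.61 → 131.
At a 75% response rate, contacts needed = 131 / 0.75 ≈ 174.67 → 175.

175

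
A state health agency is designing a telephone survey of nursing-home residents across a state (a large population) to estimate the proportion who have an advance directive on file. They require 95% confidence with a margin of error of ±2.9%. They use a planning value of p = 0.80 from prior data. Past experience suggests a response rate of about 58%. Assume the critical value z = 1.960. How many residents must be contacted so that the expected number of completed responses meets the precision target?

Completed interviews needed: n₀ = 1.960² × 0.1600 / 0.029² ≈ 730.86 → 731.
At a 58% response rate, contacts needed = 731 / 0.58 ≈ 1260.34 → 1261.

1261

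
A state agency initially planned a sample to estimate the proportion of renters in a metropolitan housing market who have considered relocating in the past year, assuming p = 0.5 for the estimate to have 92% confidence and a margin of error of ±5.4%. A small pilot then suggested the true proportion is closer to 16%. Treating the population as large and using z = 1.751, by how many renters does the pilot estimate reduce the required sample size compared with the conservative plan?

121

Conservative (p = 0.5): n = 1.751² × 0.25 / 0.054² ≈ 262.86 → 263.
Using p = 0.16: p(1−p) = 0.1344, so n = 1.751² × 0.1344 / 0.054² ≈ 141.31 → 142.
Reduction: 263 − 142 = 121.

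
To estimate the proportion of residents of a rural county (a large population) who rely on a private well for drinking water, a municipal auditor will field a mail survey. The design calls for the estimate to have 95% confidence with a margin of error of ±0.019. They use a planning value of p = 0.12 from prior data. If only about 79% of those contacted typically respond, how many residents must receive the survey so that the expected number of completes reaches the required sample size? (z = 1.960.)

1423

Completed interviews needed: n₀ = 1.960² × 0.1056 / 0.019² ≈ 1123.75 → 1124.
At a 79% response rate, contacts needed = 1124 / 0.79 ≈ 1422.78 → 1423.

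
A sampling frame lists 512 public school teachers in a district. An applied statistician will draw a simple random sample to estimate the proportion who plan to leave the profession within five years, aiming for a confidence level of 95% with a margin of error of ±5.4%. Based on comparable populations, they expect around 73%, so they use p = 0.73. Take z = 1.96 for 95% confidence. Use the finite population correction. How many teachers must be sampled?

173

Unadjusted: n₀ = 1.96² × 0.73 × 0.27 / 0.054² ≈ 259.66, so n₀ = 260.
Finite population correction with N = 512: n = n₀ / (1 + (n₀−1)/N) = 260 / (1 + 259/512) = 260 / 1.5059 ≈ 172.66.
Rounding up, n = 173.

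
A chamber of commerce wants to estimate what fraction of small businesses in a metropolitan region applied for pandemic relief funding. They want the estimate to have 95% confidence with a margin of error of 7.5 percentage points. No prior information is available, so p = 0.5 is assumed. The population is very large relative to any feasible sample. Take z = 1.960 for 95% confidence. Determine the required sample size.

With p = 0.5, p(1−p) = 0.25.
n = z²·p(1−p)/E² = 1.960² × 0.2500 / 0.075² = 3.8416 × 0.2500 / 0.005625 ≈ 170.74.
Rounding up gives n = 171.

171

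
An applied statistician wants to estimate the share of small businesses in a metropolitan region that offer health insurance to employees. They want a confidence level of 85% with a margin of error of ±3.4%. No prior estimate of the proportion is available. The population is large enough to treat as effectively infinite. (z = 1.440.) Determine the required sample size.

449

With no prior estimate, use p = 0.5, giving p(1−p) = 0.25.
n = z²·p(1−p)/E² = 1.440² × 0.2500 / 0.034² = 2.0736 × 0.2500 / 0.001156 ≈ 448.44.
Rounding up gives n = 449.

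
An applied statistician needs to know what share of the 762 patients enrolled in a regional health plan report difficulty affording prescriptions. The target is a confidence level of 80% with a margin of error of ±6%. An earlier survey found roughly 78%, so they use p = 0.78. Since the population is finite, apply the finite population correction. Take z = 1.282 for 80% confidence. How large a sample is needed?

72

Unadjusted: n₀ = 1.282² × 0.78 × 0.22 / 0.060² ≈ 78.34, so n₀ = 79.
Finite population correction with N = 762: n = n₀ / (1 + (n₀−1)/N) = 79 / (1 + 78/762) = 79 / 1.1024 ≈ 71.66.
Rounding up, n = 72.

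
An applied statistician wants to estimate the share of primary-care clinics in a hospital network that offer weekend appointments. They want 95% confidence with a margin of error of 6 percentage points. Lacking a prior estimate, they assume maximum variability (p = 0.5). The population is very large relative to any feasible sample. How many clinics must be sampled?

For 95% confidence, z = 1.960.
With p = 0.5, p(1−p) = 0.25.
n = z²·p(1−p)/E² = 1.960² × 0.2500 / 0.060² = 3.8416 × 0.2500 / 0.003600 ≈ 266.78.
Rounding up gives n = 267.

267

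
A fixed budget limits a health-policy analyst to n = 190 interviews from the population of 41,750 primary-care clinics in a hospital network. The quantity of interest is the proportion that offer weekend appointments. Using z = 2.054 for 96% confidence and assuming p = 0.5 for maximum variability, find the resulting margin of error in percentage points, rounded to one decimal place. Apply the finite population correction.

Finite-population factor: (N−n)/(N−1) = (41750−190)/(41750−1) = 0.9955.
SE(p̂) = √[p(1−p)/n · (N−n)/(N−1)] = √[0.2500/190 × 0.9955] = 0.03619.
E = z × SE = 2.054 × 0.03619 = 0.07434 ≈ 7.4 percentage points.

7.4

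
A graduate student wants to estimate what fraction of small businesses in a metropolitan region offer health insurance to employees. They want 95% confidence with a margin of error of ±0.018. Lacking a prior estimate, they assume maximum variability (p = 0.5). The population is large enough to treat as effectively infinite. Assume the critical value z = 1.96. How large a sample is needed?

2965

With p = 0.5, p(1−p) = 0.25.
n = z²·p(1−p)/E² = 1.96² × 0.2500 / 0.018² = 3.8416 × 0.2500 / 0.000324 ≈ 2964.20.
Rounding up gives n = 2965.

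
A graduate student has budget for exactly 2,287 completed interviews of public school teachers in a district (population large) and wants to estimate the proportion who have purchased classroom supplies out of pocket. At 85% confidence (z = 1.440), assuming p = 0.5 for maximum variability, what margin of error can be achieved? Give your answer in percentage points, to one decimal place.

SE(p̂) = √[p(1−p)/n] = √[0.2500/2287] = 0.01046.
E = z × SE = 1.440 × 0.01046 = 0.01506, or 1.5 percentage points.

1.5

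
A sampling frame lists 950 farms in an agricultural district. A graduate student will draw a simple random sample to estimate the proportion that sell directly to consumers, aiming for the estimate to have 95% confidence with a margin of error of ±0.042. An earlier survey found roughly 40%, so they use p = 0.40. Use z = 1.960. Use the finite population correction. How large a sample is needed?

Unadjusted: n₀ = 1.960² × 0.40 × 0.60 / 0.042² ≈ 522.67, so n₀ = 523.
Finite population correction with N = 950: n = n₀ / (1 + (n₀−1)/N) = 523 / (1 + 522/950) = 523 / 1.5495 ≈ 337.53.
Rounding up, n = 338.

338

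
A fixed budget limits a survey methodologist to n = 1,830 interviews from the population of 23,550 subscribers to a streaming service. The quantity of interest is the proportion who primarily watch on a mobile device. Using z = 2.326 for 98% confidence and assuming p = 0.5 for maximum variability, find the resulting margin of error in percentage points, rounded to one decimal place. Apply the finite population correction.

Finite-population factor: (N−n)/(N−1) = (23550−1830)/(23550−1) = 0.9223.
SE(p̂) = √[p(1−p)/n · (N−n)/(N−1)] = √[0.2500/1830 × 0.9223] = 0.01123.
E = z × SE = 2.326 × 0.01123 = 0.02611 ≈ 2.6 percentage points.

2.6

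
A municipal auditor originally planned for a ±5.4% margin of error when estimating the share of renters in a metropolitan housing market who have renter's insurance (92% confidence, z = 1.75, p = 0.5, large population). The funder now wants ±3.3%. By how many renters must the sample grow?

441

At ±5.4%: n = 1.75² × 0.2500 / 0.054² ≈ 262.56 → 263.
At ±3.3%: n = 1.75² × 0.2500 / 0.033² ≈ 703.05 → 704.
Additional respondents: 704 − 263 = 441.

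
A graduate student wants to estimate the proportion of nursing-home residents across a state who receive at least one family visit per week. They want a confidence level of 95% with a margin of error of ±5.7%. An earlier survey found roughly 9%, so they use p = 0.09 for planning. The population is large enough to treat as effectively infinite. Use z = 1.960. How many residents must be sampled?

With p = 0.09, p(1−p) = 0.0819.
n = z²·p(1−p)/E² = 1.960² × 0.0819 / 0.057² = 3.8416 × 0.0819 / 0.003249 ≈ 96.84.
Rounding up gives n = 97.

97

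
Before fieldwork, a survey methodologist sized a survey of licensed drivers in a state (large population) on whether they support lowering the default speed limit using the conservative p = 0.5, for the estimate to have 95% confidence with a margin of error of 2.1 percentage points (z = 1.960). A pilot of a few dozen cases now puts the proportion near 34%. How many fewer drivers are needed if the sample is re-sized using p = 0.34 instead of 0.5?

Conservative (p = 0.5): n = 1.960² × 0.25 / 0.021² ≈ 2177.78 → 2178.
Using p = 0.34: p(1−p) = 0.2244, so n = 1.960² × 0.2244 / 0.021² ≈ 1954.77 → 1955.
Reduction: 2178 − 1955 = 223.

223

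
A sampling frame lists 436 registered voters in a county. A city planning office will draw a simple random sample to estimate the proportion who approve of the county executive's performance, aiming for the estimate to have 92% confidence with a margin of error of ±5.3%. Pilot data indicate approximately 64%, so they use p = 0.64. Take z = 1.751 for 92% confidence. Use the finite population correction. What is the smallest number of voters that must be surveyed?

Unadjusted: n₀ = 1.751² × 0.64 × 0.36 / 0.053² ≈ 251.48, so n₀ = 252.
Finite population correction with N = 436: n = n₀ / (1 + (n₀−1)/N) = 252 / (1 + 251/436) = 252 / 1.5757 ≈ 159.93.
Rounding up, n = 160.

160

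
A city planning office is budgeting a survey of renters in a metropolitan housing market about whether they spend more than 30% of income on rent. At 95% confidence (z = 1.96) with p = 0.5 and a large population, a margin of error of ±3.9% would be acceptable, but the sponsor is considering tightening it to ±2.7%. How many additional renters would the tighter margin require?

At ±3.9%: n = 1.96² × 0.2500 / 0.039² ≈ 631.43 → 632.
At ±2.7%: n = 1.96² × 0.2500 / 0.027² ≈ 1317.42 → 1318.
Additional respondents: 1318 − 632 = 686.

686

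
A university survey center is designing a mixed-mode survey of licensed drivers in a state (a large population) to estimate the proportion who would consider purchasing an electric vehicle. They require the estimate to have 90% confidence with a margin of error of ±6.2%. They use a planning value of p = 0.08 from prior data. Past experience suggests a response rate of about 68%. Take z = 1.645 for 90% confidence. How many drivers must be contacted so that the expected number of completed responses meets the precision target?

77

Completed interviews needed: n₀ = 1.645² × 0.0736 / 0.062² ≈ 51.81 → 52.
At a 68% response rate, contacts needed = 52 / 0.68 ≈ 76.47 → 77.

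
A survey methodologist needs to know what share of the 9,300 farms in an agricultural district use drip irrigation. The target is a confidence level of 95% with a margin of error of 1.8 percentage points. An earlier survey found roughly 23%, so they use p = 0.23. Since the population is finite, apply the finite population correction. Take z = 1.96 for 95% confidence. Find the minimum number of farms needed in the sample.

1714

Unadjusted: n₀ = 1.96² × 0.23 × 0.77 / 0.018² ≈ 2099.84, so n₀ = 2100.
Finite population correction with N = 9,300: n = n₀ / (1 + (n₀−1)/N) = 2100 / (1 + 2099/9300) = 2100 / 1.2257 ≈ 1713.31.
Rounding up, n = 1714.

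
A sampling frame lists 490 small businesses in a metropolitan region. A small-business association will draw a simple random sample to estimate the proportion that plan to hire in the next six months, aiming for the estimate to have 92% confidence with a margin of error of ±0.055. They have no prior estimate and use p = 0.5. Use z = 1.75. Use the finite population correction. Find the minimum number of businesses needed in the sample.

Unadjusted: n₀ = 1.75² × 0.50 × 0.50 / 0.055² ≈ 253.10, so n₀ = 254.
Finite population correction with N = 490: n = n₀ / (1 + (n₀−1)/N) = 254 / (1 + 253/490) = 254 / 1.5163 ≈ 167.51.
Rounding up, n = 168.

168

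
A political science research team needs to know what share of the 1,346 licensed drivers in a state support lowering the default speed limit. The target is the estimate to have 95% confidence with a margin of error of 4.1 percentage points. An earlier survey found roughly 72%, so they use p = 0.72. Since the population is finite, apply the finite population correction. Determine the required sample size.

For 95% confidence, z = 1.96.
Unadjusted: n₀ = 1.96² × 0.72 × 0.28 / 0.041² ≈ 460.72, so n₀ = 461.
Finite population correction with N = 1,346: n = n₀ / (1 + (n₀−1)/N) = 461 / (1 + 460/1346) = 461 / 1.3418 ≈ 343.58.
Rounding up, n = 344.

344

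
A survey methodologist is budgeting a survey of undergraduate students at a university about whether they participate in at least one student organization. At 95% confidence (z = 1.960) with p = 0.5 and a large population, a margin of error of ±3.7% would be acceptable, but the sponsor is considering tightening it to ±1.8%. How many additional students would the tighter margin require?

2263

At ±3.7%: n = 1.960² × 0.2500 / 0.037² ≈ 701.53 → 702.
At ±1.8%: n = 1.960² × 0.2500 / 0.018² ≈ 2964.20 → 2965.
Additional respondents: 2965 − 702 = 2263.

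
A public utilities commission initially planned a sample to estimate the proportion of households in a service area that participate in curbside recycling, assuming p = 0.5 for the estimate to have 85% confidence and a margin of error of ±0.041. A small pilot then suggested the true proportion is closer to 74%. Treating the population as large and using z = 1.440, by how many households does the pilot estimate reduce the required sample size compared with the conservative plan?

Conservative (p = 0.5): n = 1.440² × 0.25 / 0.041² ≈ 308.39 → 309.
Using p = 0.74: p(1−p) = 0.1924, so n = 1.440² × 0.1924 / 0.041² ≈ 237.34 → 238.
Reduction: 309 − 238 = 71.

71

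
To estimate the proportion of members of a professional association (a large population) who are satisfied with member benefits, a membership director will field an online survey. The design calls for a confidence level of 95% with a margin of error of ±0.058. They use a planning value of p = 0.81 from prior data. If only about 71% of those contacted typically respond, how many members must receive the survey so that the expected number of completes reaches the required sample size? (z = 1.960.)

Completed interviews needed: n₀ = 1.960² × 0.1539 / 0.058² ≈ 175.75 → 176.
At a 71% response rate, contacts needed = 176 / 0.71 ≈ 247.89 → 248.

248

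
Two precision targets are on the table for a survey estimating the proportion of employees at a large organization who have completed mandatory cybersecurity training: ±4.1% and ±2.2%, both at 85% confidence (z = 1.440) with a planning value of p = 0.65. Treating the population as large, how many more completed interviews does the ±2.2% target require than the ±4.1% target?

At ±4.1%: n = 1.440² × 0.2275 / 0.041² ≈ 280.63 → 281.
At ±2.2%: n = 1.440² × 0.2275 / 0.022² ≈ 974.68 → 975.
Additional respondents: 975 − 281 = 694.

694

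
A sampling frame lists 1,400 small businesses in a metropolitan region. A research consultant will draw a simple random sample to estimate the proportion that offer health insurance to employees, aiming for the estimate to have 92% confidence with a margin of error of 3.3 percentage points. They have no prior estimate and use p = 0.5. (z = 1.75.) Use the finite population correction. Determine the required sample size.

469

Unadjusted: n₀ = 1.75² × 0.50 × 0.50 / 0.033² ≈ 703.05, so n₀ = 704.
Finite population correction with N = 1,400: n = n₀ / (1 + (n₀−1)/N) = 704 / (1 + 703/1400) = 704 / 1.5021 ≈ 468.66.
Rounding up, n = 469.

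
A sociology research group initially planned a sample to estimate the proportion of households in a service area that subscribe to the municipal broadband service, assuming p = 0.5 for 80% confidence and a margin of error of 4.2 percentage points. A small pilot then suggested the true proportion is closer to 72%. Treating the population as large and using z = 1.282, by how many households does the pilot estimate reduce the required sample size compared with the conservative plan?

45

Conservative (p = 0.5): n = 1.282² × 0.25 / 0.042² ≈ 232.93 → 233.
Using p = 0.72: p(1−p) = 0.2016, so n = 1.282² × 0.2016 / 0.042² ≈ 187.83 → 188.
Reduction: 233 − 188 = 45.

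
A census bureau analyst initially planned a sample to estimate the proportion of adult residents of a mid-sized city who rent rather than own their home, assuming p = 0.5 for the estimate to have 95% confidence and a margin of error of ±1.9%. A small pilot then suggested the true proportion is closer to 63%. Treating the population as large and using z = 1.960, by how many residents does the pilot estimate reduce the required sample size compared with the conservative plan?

Conservative (p = 0.5): n = 1.960² × 0.25 / 0.019² ≈ 2660.39 → 2661.
Using p = 0.63: p(1−p) = 0.2331, so n = 1.960² × 0.2331 / 0.019² ≈ 2480.55 → 2481.
Reduction: 2661 − 2481 = 180.

180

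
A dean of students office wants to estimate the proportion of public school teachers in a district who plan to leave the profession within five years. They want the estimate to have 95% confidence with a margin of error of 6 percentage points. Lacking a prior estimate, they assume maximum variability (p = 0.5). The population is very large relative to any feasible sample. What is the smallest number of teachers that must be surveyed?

267

For 95% confidence, z = 1.960.
With p = 0.5, p(1−p) = 0.25.
n = z²·p(1−p)/E² = 1.960² × 0.2500 / 0.060² = 3.8416 × 0.2500 / 0.003600 ≈ 266.78.
Rounding up gives n = 267.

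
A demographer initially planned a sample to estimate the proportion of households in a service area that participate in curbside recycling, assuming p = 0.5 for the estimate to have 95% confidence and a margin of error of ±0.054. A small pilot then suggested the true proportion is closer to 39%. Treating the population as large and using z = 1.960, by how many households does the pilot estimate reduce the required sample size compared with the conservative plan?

16

Conservative (p = 0.5): n = 1.960² × 0.25 / 0.054² ≈ 329.36 → 330.
Using p = 0.39: p(1−p) = 0.2379, so n = 1.960² × 0.2379 / 0.054² ≈ 313.41 → 314.
Reduction: 330 − 314 = 16.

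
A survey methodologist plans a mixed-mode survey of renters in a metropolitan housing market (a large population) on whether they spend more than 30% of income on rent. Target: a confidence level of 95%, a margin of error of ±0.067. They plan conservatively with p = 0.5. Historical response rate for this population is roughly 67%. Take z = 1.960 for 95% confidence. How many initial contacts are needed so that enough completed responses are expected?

320

Completed interviews needed: n₀ = 1.960² × 0.2500 / 0.067² ≈ 213.95 → 214.
At a 67% response rate, contacts needed = 214 / 0.67 ≈ 319.40 → 320.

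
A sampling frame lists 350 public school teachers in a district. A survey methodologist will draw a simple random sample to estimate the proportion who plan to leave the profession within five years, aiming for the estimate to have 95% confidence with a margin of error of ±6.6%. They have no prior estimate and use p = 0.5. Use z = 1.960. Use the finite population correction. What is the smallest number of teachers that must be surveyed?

Unadjusted: n₀ = 1.960² × 0.50 × 0.50 / 0.066² ≈ 220.48, so n₀ = 221.
Finite population correction with N = 350: n = n₀ / (1 + (n₀−1)/N) = 221 / (1 + 220/350) = 221 / 1.6286 ≈ 135.70.
Rounding up, n = 136.

136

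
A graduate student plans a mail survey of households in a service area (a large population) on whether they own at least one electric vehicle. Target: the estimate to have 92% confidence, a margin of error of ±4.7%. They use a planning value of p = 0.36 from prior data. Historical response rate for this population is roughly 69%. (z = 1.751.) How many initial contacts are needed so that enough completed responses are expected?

Completed interviews needed: n₀ = 1.751² × 0.2304 / 0.047² ≈ 319.79 → 320.
At a 69% response rate, contacts needed = 320 / 0.69 ≈ 463.77 → 464.

464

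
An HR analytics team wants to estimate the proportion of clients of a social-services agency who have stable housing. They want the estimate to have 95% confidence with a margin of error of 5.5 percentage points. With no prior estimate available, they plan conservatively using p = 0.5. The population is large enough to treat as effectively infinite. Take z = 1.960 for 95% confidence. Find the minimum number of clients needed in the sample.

318

With p = 0.5, p(1−p) = 0.25.
n = z²·p(1−p)/E² = 1.960² × 0.2500 / 0.055² = 3.8416 × 0.2500 / 0.003025 ≈ 317.49.
Rounding up gives n = 318.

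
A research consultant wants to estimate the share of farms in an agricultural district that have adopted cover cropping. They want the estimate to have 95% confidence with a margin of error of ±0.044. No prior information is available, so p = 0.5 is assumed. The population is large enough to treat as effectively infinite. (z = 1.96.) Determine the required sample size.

497

With p = 0.5, p(1−p) = 0.25.
n = z²·p(1−p)/E² = 1.96² × 0.2500 / 0.044² = 3.8416 × 0.2500 / 0.001936 ≈ 496.07.
Rounding up gives n = 497.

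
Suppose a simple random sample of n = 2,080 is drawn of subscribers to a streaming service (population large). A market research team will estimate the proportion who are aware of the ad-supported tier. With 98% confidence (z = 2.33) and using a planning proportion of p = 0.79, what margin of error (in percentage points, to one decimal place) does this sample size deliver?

2.1

SE(p̂) = √[p(1−p)/n] = √[0.1659/2080] = 0.00893.
E = z × SE = 2.33 × 0.00893 = 0.02081, or 2.1 percentage points.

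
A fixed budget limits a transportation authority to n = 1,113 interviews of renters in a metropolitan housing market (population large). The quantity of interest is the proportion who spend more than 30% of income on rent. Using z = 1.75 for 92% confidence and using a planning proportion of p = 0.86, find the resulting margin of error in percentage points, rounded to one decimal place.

1.8

SE(p̂) = √[p(1−p)/n] = √[0.1204/1113] = 0.01040.
E = z × SE = 1.75 × 0.01040 = 0.01820, or 1.8 percentage points.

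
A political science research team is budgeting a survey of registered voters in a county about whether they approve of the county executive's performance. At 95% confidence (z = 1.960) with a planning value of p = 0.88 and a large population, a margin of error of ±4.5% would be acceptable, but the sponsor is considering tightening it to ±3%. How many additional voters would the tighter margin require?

At ±4.5%: n = 1.960² × 0.1056 / 0.045² ≈ 200.33 → 201.
At ±3%: n = 1.960² × 0.1056 / 0.030² ≈ 450.75 → 451.
Additional respondents: 451 − 201 = 250.

250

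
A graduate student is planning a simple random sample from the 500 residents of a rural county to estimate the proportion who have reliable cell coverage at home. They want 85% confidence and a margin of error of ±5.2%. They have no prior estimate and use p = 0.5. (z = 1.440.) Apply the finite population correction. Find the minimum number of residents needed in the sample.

139

Unadjusted: n₀ = 1.440² × 0.50 × 0.50 / 0.052² ≈ 191.72, so n₀ = 192.
Finite population correction with N = 500: n = n₀ / (1 + (n₀−1)/N) = 192 / (1 + 191/500) = 192 / 1.3820 ≈ 138.93.
Rounding up, n = 139.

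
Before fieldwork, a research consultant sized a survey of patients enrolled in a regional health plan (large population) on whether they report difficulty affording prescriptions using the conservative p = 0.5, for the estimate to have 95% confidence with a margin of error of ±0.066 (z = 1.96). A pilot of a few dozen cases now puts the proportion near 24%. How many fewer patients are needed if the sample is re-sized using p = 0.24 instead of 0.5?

Conservative (p = 0.5): n = 1.96² × 0.25 / 0.066² ≈ 220.48 → 221.
Using p = 0.24: p(1−p) = 0.1824, so n = 1.96² × 0.1824 / 0.066² ≈ 160.86 → 161.
Reduction: 221 − 161 = 60.

60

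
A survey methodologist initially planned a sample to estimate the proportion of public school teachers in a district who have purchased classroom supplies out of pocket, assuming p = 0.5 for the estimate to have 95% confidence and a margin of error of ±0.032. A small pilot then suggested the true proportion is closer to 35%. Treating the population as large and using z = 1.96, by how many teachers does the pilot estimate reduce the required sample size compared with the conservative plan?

Conservative (p = 0.5): n = 1.96² × 0.25 / 0.032² ≈ 937.89 → 938.
Using p = 0.35: p(1−p) = 0.2275, so n = 1.96² × 0.2275 / 0.032² ≈ 853.48 → 854.
Reduction: 938 − 854 = 84.

84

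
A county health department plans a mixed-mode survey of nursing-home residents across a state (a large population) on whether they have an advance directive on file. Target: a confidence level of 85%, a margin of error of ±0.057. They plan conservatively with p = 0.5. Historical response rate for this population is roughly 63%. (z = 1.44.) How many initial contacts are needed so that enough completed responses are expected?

254

Completed interviews needed: n₀ = 1.44² × 0.2500 / 0.057² ≈ 159.56 → 160.
At a 63% response rate, contacts needed = 160 / 0.63 ≈ 253.97 → 254.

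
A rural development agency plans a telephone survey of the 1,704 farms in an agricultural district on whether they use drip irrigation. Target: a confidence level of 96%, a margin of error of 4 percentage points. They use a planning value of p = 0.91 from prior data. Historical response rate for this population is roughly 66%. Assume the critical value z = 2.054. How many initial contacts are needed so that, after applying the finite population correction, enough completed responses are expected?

Completed interviews needed (unadjusted): n₀ = 2.054² × 0.0819 / 0.040² ≈ 215.96 → 216.
FPC for N = 1,704: n = 216 / (1 + 215/1704) = 216 / 1.1262 ≈ 191.80 → 192.
At a 66% response rate, contacts needed = 192 / 0.66 ≈ 290.91 → 291.

291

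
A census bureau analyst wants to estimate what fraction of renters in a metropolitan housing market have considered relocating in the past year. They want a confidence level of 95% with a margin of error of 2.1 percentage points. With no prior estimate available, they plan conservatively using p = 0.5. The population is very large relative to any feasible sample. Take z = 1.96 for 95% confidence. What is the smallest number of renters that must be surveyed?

With p = 0.5, p(1−p) = 0.25.
n = z²·p(1−p)/E² = 1.96² × 0.2500 / 0.021² = 3.8416 × 0.2500 / 0.000441 ≈ 2177.78.
Rounding up gives n = 2178.

2178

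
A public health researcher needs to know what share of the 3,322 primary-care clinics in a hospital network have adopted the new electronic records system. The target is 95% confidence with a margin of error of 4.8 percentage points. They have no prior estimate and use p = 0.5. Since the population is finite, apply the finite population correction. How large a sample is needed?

371

For 95% confidence, z = 1.960.
Unadjusted: n₀ = 1.960² × 0.50 × 0.50 / 0.048² ≈ 416.84, so n₀ = 417.
Finite population correction with N = 3,322: n = n₀ / (1 + (n₀−1)/N) = 417 / (1 + 416/3322) = 417 / 1.1252 ≈ 370.59.
Rounding up, n = 371.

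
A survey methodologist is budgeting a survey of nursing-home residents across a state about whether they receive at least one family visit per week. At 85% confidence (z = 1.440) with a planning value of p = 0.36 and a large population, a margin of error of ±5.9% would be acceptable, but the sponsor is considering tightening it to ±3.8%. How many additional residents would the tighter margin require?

At ±5.9%: n = 1.440² × 0.2304 / 0.059² ≈ 137.25 → 138.
At ±3.8%: n = 1.440² × 0.2304 / 0.038² ≈ 330.86 → 331.
Additional respondents: 331 − 138 = 193.

193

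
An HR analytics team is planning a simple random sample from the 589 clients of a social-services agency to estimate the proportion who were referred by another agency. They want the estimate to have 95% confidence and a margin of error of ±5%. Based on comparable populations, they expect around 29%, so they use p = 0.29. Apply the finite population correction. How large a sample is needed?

For 95% confidence, z = 1.960.
Unadjusted: n₀ = 1.960² × 0.29 × 0.71 / 0.050² ≈ 316.39, so n₀ = 317.
Finite population correction with N = 589: n = n₀ / (1 + (n₀−1)/N) = 317 / (1 + 316/589) = 317 / 1.5365 ≈ 206.31.
Rounding up, n = 207.

207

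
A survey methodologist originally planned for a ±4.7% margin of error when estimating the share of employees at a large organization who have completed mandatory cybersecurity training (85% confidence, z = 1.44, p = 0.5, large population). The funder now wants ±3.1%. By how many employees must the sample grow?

305

At ±4.7%: n = 1.44² × 0.2500 / 0.047² ≈ 234.68 → 235.
At ±3.1%: n = 1.44² × 0.2500 / 0.031² ≈ 539.44 → 540.
Additional respondents: 540 − 235 = 305.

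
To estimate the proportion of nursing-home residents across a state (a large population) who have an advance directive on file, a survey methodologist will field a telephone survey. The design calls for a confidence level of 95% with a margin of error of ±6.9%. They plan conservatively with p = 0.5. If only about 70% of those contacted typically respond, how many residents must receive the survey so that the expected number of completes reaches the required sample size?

289

For 95% confidence, z = 1.96.
Completed interviews needed: n₀ = 1.96² × 0.2500 / 0.069² ≈ 201.72 → 202.
At a 70% response rate, contacts needed = 202 / 0.70 ≈ 288.57 → 289.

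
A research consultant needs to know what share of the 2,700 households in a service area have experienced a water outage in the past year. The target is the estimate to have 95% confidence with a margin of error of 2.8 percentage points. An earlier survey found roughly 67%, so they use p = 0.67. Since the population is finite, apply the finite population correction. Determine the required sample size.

For 95% confidence, z = 1.960.
Unadjusted: n₀ = 1.960² × 0.67 × 0.33 / 0.028² ≈ 1083.39, so n₀ = 1084.
Finite population correction with N = 2,700: n = n₀ / (1 + (n₀−1)/N) = 1084 / (1 + 1083/2700) = 1084 / 1.4011 ≈ 773.67.
Rounding up, n = 774.

774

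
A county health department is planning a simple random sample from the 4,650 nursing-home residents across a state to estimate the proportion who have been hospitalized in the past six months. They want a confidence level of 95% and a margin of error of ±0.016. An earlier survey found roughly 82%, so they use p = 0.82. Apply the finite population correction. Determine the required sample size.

For 95% confidence, z = 1.960.
Unadjusted: n₀ = 1.960² × 0.82 × 0.18 / 0.016² ≈ 2214.92, so n₀ = 2215.
Finite population correction with N = 4,650: n = n₀ / (1 + (n₀−1)/N) = 2215 / (1 + 2214/4650) = 2215 / 1.4761 ≈ 1500.55.
Rounding up, n = 1501.

1501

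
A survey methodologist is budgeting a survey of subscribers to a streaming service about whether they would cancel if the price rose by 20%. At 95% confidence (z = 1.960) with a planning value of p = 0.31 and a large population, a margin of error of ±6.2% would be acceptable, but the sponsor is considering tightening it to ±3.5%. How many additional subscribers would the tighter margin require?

At ±6.2%: n = 1.960² × 0.2139 / 0.062² ≈ 213.77 → 214.
At ±3.5%: n = 1.960² × 0.2139 / 0.035² ≈ 670.79 → 671.
Additional respondents: 671 − 214 = 457.

457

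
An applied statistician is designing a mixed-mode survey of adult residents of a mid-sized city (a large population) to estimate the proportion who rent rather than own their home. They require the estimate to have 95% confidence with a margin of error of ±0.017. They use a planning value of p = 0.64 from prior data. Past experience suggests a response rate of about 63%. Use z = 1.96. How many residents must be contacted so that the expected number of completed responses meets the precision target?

Completed interviews needed: n₀ = 1.96² × 0.2304 / 0.017² ≈ 3062.65 → 3063.
At a 63% response rate, contacts needed = 3063 / 0.63 ≈ 4861.90 → 4862.

4862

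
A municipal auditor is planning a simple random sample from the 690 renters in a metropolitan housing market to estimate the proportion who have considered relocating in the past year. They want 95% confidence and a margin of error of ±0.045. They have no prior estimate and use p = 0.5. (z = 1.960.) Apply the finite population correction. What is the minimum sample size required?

Unadjusted: n₀ = 1.960² × 0.50 × 0.50 / 0.045² ≈ 474.27, so n₀ = 475.
Finite population correction with N = 690: n = n₀ / (1 + (n₀−1)/N) = 475 / (1 + 474/690) = 475 / 1.6870 ≈ 281.57.
Rounding up, n = 282.

282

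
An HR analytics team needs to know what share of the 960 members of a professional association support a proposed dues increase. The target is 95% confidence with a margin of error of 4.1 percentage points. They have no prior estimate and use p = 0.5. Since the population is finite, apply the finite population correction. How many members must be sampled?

For 95% confidence, z = 1.960.
Unadjusted: n₀ = 1.960² × 0.50 × 0.50 / 0.041² ≈ 571.33, so n₀ = 572.
Finite population correction with N = 960: n = n₀ / (1 + (n₀−1)/N) = 572 / (1 + 571/960) = 572 / 1.5948 ≈ 358.67.
Rounding up, n = 359.

359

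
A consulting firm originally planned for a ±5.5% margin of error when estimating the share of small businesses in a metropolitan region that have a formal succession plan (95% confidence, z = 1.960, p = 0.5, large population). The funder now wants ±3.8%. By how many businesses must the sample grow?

348

At ±5.5%: n = 1.960² × 0.2500 / 0.055² ≈ 317.49 → 318.
At ±3.8%: n = 1.960² × 0.2500 / 0.038² ≈ 665.10 → 666.
Additional respondents: 666 − 318 = 348.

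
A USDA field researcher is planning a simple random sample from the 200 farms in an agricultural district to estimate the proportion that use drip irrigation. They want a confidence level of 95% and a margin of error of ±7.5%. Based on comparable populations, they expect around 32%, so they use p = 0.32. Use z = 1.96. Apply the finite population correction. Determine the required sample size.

Unadjusted: n₀ = 1.96² × 0.32 × 0.68 / 0.075² ≈ 148.61, so n₀ = 149.
Finite population correction with N = 200: n = n₀ / (1 + (n₀−1)/N) = 149 / (1 + 148/200) = 149 / 1.7400 ≈ 85.63.
Rounding up, n = 86.

86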